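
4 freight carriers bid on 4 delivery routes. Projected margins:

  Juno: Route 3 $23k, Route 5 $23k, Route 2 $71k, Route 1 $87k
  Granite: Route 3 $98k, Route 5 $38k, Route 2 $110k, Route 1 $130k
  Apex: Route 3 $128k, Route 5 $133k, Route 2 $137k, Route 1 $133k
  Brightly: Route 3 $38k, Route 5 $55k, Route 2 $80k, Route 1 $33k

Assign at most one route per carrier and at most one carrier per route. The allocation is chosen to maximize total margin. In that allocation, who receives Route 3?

Optimal: Juno→Route 1 ($87k), Granite→Route 3 ($98k), Apex→Route 5 ($133k), Brightly→Route 2 ($80k) — total 87+98+133+80 = $398k.
Column-greedy (each route in turn goes to its best remaining carrier) gives $380k, worse by 18.
Granite's own top route is Route 1 ($130k), but forcing Granite→Route 1 and reassigning the rest optimally gives only $384k — worse by 14.

Granite receives Route 3.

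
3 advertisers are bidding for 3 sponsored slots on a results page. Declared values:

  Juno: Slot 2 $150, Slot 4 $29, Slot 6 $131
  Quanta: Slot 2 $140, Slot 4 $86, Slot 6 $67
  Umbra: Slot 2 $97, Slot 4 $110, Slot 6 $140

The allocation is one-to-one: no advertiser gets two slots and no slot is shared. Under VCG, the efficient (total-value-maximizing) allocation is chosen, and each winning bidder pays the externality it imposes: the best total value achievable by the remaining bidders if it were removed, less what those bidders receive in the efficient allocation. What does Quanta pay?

Efficient allocation: Juno→Slot 6 ($131), Quanta→Slot 2 ($140), Umbra→Slot 4 ($110); total welfare W = $381.
Quanta receives Slot 2 at value $140, so the others get W − 140 = $241.
Without Quanta: best allocation of the remaining 2 bidders over all 3 slots is Juno→Slot 2 ($150), Umbra→Slot 6 ($140), total $290.
VCG payment = (others' best without Quanta) − (others' welfare with Quanta) = 290 − 241 = $49.

Quanta pays $49.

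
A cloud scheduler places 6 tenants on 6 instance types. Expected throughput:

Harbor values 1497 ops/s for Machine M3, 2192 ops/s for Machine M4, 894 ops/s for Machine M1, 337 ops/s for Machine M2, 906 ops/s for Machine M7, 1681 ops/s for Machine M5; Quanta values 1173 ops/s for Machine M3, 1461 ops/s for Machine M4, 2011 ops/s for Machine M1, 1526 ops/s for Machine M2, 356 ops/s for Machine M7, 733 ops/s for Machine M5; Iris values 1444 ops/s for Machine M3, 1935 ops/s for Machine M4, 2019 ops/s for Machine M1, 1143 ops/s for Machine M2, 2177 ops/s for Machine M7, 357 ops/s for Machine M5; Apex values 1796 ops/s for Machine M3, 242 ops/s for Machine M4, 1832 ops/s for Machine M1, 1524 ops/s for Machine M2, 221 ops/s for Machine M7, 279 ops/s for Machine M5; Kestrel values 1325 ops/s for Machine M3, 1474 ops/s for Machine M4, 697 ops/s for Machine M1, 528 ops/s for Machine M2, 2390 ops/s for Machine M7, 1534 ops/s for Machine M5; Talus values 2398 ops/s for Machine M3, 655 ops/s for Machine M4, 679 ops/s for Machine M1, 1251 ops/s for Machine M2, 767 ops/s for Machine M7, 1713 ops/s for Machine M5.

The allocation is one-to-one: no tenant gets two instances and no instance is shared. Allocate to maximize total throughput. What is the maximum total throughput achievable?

Optimal: Harbor→Machine M5 (1681 ops/s), Quanta→Machine M1 (2011 ops/s), Iris→Machine M4 (1935 ops/s), Apex→Machine M2 (1524 ops/s), Kestrel→Machine M7 (2390 ops/s), Talus→Machine M3 (2398 ops/s) — total 1681+2011+1935+1524+2390+2398 = 11939 ops/s.
Column-greedy (each instance in turn goes to its best remaining tenant) gives 10804 ops/s, worse by 1135.
Next-best assignment: Harbor→Machine M4, Quanta→Machine M1, Iris→Machine M7, Apex→Machine M2, Kestrel→Machine M5, Talus→Machine M3 = 11836 ops/s.
Swapping Iris↔Talus (Iris→Machine M3 1444 ops/s, Talus→Machine M4 655 ops/s) loses 2234.
Checked against all permutations: 11939 ops/s is optimal.

Maximum total: 11939 ops/s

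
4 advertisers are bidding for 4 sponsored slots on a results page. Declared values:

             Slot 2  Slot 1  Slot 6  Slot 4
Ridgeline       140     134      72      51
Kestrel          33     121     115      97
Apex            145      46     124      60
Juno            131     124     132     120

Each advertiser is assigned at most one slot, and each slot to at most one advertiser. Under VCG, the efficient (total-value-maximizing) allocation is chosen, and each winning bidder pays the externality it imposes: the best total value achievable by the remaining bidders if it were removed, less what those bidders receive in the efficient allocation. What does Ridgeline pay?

Ridgeline pays $18.

Efficient allocation: Ridgeline→Slot 1 ($134), Kestrel→Slot 6 ($115), Apex→Slot 2 ($145), Juno→Slot 4 ($120); total welfare W = $514.
Ridgeline receives Slot 1 at value $134, so the others get W − 134 = $380.
Without Ridgeline: best allocation of the remaining 3 bidders over all 4 slots is Kestrel→Slot 1 ($121), Apex→Slot 2 ($145), Juno→Slot 6 ($132), total $398.
VCG payment = (others' best without Ridgeline) − (others' welfare with Ridgeline) = 398 − 380 = $18.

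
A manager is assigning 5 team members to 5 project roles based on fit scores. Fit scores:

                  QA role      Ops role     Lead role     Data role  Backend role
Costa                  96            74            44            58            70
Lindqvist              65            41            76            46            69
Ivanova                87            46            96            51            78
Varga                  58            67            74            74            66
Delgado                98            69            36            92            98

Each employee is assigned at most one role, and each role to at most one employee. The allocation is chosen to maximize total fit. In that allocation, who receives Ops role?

Varga receives Ops role.

This is a one-to-one assignment (maximum-weight bipartite matching).
Optimal: Costa→QA role (96 pts), Lindqvist→Backend role (69 pts), Ivanova→Lead role (96 pts), Varga→Ops role (67 pts), Delgado→Data role (92 pts) — total 96+69+96+67+92 = 420 pts.
Row-greedy (each employee in turn takes its best remaining role) gives 393 pts, worse by 27.
Varga's own top role is Lead role (74 pts), but forcing Varga→Lead role and reassigning the rest optimally gives only 396 pts — worse by 24.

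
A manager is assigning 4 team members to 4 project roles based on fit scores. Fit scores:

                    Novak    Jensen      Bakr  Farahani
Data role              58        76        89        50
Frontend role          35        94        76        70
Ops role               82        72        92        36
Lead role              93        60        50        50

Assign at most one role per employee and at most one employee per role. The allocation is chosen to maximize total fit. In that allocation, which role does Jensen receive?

Jensen receives Data role.

Treat this as an assignment problem: match each employee to one role.
Optimal: Novak→Lead role (93 pts), Jensen→Data role (76 pts), Bakr→Ops role (92 pts), Farahani→Frontend role (70 pts) — total 93+76+92+70 = 331 pts.
Column-greedy (each role in turn goes to its best remaining employee) gives 315 pts, worse by 16.
Next-best assignment: Novak→Lead role, Jensen→Frontend role, Bakr→Ops role, Farahani→Data role = 329 pts.
Swapping Bakr↔Novak (Bakr→Lead role 50 pts, Novak→Ops role 82 pts) loses 53.
Jensen's own top role is Frontend role (94 pts), but forcing Jensen→Frontend role and reassigning the rest optimally gives only 329 pts — worse by 2.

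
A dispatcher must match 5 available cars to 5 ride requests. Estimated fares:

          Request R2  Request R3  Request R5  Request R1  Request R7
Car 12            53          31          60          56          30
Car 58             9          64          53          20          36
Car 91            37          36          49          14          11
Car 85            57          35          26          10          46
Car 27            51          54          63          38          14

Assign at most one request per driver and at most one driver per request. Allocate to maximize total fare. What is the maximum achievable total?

Optimal: Car 12→Request R1 ($56), Car 58→Request R3 ($64), Car 91→Request R2 ($37), Car 85→Request R7 ($46), Car 27→Request R5 ($63) — total 56+64+37+46+63 = $266.
Max-entry greedy (repeatedly take the single best remaining cell) gives $251, worse by 15.
Checked against all permutations: $266 is optimal.

Maximum total: $266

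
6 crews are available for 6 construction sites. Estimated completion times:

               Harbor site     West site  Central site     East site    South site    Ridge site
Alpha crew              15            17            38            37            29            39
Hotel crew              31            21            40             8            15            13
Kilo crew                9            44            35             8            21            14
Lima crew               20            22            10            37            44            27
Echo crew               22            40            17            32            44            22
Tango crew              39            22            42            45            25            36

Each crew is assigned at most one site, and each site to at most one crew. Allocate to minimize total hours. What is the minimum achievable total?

This is a one-to-one assignment (minimum-cost bipartite matching).
Optimal: Alpha crew→West site (17 hours), Hotel crew→East site (8 hours), Kilo crew→Harbor site (9 hours), Lima crew→Central site (10 hours), Echo crew→Ridge site (22 hours), Tango crew→South site (25 hours) — total 17+8+9+10+22+25 = 91 hours.
Row-greedy (each crew in turn takes its cheapest remaining site) gives 112 hours, worse by 21.
Next-best assignment: Alpha crew→Harbor site, Hotel crew→South site, Kilo crew→East site, Lima crew→Central site, Echo crew→Ridge site, Tango crew→West site = 92 hours.
No other one-to-one assignment undercuts 91 hours.

Minimum total: 91 hours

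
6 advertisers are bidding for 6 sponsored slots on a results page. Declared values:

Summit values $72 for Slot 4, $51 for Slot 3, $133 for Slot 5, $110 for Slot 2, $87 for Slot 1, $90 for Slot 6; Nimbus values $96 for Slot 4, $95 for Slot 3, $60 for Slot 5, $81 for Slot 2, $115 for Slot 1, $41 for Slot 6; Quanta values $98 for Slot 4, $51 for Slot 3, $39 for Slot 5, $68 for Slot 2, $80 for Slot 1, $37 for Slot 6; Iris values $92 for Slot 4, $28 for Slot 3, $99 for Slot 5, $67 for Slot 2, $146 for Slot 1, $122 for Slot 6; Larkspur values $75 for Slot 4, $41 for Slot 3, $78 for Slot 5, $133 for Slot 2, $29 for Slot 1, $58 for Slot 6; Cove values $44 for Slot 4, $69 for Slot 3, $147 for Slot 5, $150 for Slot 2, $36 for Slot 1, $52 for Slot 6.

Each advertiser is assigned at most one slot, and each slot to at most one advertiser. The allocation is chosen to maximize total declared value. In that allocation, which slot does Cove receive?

Cove receives Slot 5.

This is a one-to-one assignment (maximum-weight bipartite matching).
Optimal: Summit→Slot 6 ($90), Nimbus→Slot 3 ($95), Quanta→Slot 4 ($98), Iris→Slot 1 ($146), Larkspur→Slot 2 ($133), Cove→Slot 5 ($147) — total 90+95+98+146+133+147 = $709.
Max-entry greedy (repeatedly take the single best remaining cell) gives $680, worse by 29.
Cove's own top slot is Slot 2 ($150), but forcing Cove→Slot 2 and reassigning the rest optimally gives only $680 — worse by 29.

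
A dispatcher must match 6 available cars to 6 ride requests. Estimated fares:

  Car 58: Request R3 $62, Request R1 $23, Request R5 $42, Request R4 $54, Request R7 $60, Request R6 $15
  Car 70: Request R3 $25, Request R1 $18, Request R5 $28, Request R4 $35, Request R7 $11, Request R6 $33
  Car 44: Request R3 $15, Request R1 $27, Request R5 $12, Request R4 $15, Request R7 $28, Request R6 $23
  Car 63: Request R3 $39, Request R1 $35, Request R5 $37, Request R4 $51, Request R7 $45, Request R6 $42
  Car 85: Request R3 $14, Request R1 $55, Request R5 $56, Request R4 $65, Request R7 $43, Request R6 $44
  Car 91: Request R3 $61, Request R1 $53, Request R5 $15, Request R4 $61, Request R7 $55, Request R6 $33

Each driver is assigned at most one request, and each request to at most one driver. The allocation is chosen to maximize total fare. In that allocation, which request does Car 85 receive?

Optimal: Car 58→Request R7 ($60), Car 70→Request R6 ($33), Car 44→Request R1 ($27), Car 63→Request R4 ($51), Car 85→Request R5 ($56), Car 91→Request R3 ($61) — total 60+33+27+51+56+61 = $288.
Column-greedy (each request in turn goes to its best remaining driver) gives $276, worse by 12.
Next-best assignment: Car 58→Request R3, Car 70→Request R6, Car 44→Request R1, Car 63→Request R4, Car 85→Request R5, Car 91→Request R7 = $284.
Swapping Car 63↔Car 91 (Car 63→Request R3 $39, Car 91→Request R4 $61) loses 12.
Car 85's own top request is Request R4 ($65), but forcing Car 85→Request R4 and reassigning the rest optimally gives only $283 — worse by 5.

Car 85 receives Request R5.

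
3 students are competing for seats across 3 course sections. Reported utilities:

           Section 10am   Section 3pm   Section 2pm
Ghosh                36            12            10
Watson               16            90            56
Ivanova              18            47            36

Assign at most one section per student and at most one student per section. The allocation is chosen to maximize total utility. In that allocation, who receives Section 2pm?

Ivanova receives Section 2pm.

Optimal: Ghosh→Section 10am (36 points), Watson→Section 3pm (90 points), Ivanova→Section 2pm (36 points) — total 36+90+36 = 162 points.
Next-best assignment: Ghosh→Section 10am, Watson→Section 2pm, Ivanova→Section 3pm = 139 points.
Every other assignment is strictly worse.
Ivanova's own top section is Section 3pm (47 points), but forcing Ivanova→Section 3pm and reassigning the rest optimally gives only 139 points — worse by 23.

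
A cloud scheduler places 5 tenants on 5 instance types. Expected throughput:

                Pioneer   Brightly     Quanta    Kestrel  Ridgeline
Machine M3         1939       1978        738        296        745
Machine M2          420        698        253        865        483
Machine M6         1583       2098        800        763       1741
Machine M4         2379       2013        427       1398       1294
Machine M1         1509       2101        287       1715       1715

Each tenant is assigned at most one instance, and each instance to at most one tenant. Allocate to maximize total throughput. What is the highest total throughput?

Optimal: Pioneer→Machine M4 (2379 ops/s), Brightly→Machine M3 (1978 ops/s), Quanta→Machine M2 (253 ops/s), Kestrel→Machine M1 (1715 ops/s), Ridgeline→Machine M6 (1741 ops/s) — total 2379+1978+253+1715+1741 = 8066 ops/s.
Column-greedy (each instance in turn goes to its best remaining tenant) gives 7250 ops/s, worse by 816.
Swapping Kestrel↔Pioneer (Kestrel→Machine M4 1398 ops/s, Pioneer→Machine M1 1509 ops/s) loses 1187.
Checked against all permutations: 8066 ops/s is optimal.

Maximum total: 8066 ops/s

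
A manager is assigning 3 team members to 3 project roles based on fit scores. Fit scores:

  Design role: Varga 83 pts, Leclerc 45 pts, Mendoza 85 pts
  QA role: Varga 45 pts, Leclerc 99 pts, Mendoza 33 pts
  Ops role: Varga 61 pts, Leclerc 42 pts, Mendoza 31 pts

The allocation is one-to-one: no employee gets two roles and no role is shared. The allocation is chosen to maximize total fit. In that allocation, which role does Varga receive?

This is the linear assignment problem.
Optimal: Varga→Ops role (61 pts), Leclerc→QA role (99 pts), Mendoza→Design role (85 pts) — total 61+99+85 = 245 pts.
Row-greedy (each employee in turn takes its best remaining role) gives 213 pts, worse by 32.
Next-best assignment: Varga→Design role, Leclerc→QA role, Mendoza→Ops role = 213 pts.
Swapping Varga↔Leclerc (Varga→QA role 45 pts, Leclerc→Ops role 42 pts) loses 73.
Varga's own top role is Design role (83 pts), but forcing Varga→Design role and reassigning the rest optimally gives only 213 pts — worse by 32.

Varga receives Ops role.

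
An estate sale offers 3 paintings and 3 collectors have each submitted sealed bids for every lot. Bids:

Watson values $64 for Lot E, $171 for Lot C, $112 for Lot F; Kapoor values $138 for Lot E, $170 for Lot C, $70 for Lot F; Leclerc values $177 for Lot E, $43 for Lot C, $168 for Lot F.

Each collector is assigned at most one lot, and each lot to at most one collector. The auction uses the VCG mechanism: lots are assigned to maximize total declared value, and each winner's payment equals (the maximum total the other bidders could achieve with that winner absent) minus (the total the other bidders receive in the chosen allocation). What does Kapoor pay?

Kapoor pays $9.

Efficient allocation: Watson→Lot C ($171), Kapoor→Lot E ($138), Leclerc→Lot F ($168); total welfare W = $477.
Kapoor receives Lot E at value $138, so the others get W − 138 = $339.
Without Kapoor: best allocation of the remaining 2 bidders over all 3 lots is Watson→Lot C ($171), Leclerc→Lot E ($177), total $348.
VCG payment = (others' best without Kapoor) − (others' welfare with Kapoor) = 348 − 339 = $9.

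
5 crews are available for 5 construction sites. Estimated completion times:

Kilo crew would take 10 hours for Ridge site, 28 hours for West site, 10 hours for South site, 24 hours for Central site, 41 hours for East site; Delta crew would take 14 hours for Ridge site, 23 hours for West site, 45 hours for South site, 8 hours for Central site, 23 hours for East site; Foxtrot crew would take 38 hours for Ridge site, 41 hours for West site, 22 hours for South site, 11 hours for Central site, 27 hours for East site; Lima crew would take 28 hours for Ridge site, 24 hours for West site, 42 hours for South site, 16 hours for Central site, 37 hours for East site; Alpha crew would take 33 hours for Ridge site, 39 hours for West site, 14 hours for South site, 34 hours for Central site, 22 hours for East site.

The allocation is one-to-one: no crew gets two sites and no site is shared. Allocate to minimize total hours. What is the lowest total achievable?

Min total: 81 hours

Optimal: Kilo crew→South site (10 hours), Delta crew→Ridge site (14 hours), Foxtrot crew→Central site (11 hours), Lima crew→West site (24 hours), Alpha crew→East site (22 hours) — total 10+14+11+24+22 = 81 hours.
Column-greedy (each site in turn goes to its cheapest remaining crew) gives 95 hours, worse by 14.
Next-best assignment: Kilo crew→Ridge site, Delta crew→East site, Foxtrot crew→Central site, Lima crew→West site, Alpha crew→South site = 82 hours.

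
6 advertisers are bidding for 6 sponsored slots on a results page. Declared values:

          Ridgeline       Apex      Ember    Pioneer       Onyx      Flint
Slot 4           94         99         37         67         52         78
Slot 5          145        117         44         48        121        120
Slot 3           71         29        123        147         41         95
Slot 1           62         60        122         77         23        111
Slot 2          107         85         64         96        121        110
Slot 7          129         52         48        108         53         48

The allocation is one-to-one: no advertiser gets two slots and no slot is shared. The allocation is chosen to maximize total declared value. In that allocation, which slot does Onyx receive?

Optimal: Ridgeline→Slot 7 ($129), Apex→Slot 4 ($99), Ember→Slot 1 ($122), Pioneer→Slot 3 ($147), Onyx→Slot 2 ($121), Flint→Slot 5 ($120) — total 129+99+122+147+121+120 = $738.
Max-entry greedy (repeatedly take the single best remaining cell) gives $682, worse by 56.
Swapping Pioneer↔Flint (Pioneer→Slot 5 $48, Flint→Slot 3 $95) loses 124.
Onyx's own top slot is Slot 5 ($121), but forcing Onyx→Slot 5 and reassigning the rest optimally gives only $728 — worse by 10.

Onyx receives Slot 2.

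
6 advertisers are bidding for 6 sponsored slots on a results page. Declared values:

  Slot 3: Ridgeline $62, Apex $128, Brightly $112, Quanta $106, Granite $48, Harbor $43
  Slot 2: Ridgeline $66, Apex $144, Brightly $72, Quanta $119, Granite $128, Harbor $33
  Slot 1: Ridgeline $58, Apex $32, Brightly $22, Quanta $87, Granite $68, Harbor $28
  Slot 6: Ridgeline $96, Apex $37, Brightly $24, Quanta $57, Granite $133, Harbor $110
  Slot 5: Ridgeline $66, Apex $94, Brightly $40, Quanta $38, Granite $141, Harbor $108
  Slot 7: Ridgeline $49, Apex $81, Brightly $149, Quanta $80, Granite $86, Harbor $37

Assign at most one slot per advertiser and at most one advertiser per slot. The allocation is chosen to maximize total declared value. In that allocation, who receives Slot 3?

This is the linear assignment problem.
Optimal: Ridgeline→Slot 1 ($58), Apex→Slot 2 ($144), Brightly→Slot 7 ($149), Quanta→Slot 3 ($106), Granite→Slot 5 ($141), Harbor→Slot 6 ($110) — total 58+144+149+106+141+110 = $708.
Row-greedy (each advertiser in turn takes its best remaining slot) gives $664, worse by 44.
Next-best assignment: Ridgeline→Slot 1, Apex→Slot 3, Brightly→Slot 7, Quanta→Slot 2, Granite→Slot 5, Harbor→Slot 6 = $705.
Swapping Apex↔Quanta (Apex→Slot 3 $128, Quanta→Slot 2 $119) loses 3.
Every other assignment is strictly worse.
Quanta's own top slot is Slot 2 ($119), but forcing Quanta→Slot 2 and reassigning the rest optimally gives only $705 — worse by 3.

Quanta receives Slot 3.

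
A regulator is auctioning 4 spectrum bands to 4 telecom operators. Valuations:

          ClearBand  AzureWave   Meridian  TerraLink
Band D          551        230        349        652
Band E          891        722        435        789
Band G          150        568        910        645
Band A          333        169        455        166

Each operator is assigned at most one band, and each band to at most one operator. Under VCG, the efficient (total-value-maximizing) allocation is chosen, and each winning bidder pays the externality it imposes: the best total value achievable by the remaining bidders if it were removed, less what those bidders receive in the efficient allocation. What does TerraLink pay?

TerraLink pays $213M.

Efficient allocation: ClearBand→Band E ($891M), AzureWave→Band A ($169M), Meridian→Band G ($910M), TerraLink→Band D ($652M); total welfare W = $2622M.
TerraLink receives Band D at value $652M, so the others get W − 652 = $1970M.
Without TerraLink: best allocation of the remaining 3 bidders over all 4 bands is ClearBand→Band D ($551M), AzureWave→Band E ($722M), Meridian→Band G ($910M), total $2183M.
VCG payment = (others' best without TerraLink) − (others' welfare with TerraLink) = 2183 − 1970 = $213M.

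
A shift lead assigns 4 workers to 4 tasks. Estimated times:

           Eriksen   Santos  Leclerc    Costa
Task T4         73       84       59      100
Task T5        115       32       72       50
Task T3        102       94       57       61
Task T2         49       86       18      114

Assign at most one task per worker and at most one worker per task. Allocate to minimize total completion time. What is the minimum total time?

Treat this as an assignment problem: match each worker to one task.
Optimal: Eriksen→Task T4 (73 min), Santos→Task T5 (32 min), Leclerc→Task T2 (18 min), Costa→Task T3 (61 min) — total 73+32+18+61 = 184 min.
Column-greedy (each task in turn goes to its cheapest remaining worker) gives 201 min, worse by 17.
Next-best assignment: Eriksen→Task T2, Santos→Task T5, Leclerc→Task T4, Costa→Task T3 = 201 min.
Checked against all permutations: 184 min is optimal.

Min total: 184 min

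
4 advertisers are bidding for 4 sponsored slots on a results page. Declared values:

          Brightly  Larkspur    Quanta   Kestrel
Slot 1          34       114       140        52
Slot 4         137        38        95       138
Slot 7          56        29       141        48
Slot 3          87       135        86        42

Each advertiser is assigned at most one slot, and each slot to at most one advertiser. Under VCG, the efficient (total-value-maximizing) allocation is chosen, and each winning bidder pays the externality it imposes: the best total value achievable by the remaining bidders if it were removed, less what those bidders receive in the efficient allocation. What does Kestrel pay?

Kestrel pays $71.

Efficient allocation: Brightly→Slot 3 ($87), Larkspur→Slot 1 ($114), Quanta→Slot 7 ($141), Kestrel→Slot 4 ($138); total welfare W = $480.
Kestrel receives Slot 4 at value $138, so the others get W − 138 = $342.
Without Kestrel: best allocation of the remaining 3 bidders over all 4 slots is Brightly→Slot 4 ($137), Larkspur→Slot 3 ($135), Quanta→Slot 7 ($141), total $413.
VCG payment = (others' best without Kestrel) − (others' welfare with Kestrel) = 413 − 342 = $71.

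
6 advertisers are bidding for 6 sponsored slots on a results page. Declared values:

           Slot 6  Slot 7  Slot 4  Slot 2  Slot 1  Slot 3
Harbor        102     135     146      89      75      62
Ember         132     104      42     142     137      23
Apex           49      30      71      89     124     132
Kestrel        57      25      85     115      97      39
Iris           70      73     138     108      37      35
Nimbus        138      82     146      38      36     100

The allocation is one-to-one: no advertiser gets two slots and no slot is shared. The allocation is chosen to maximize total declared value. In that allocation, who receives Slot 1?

Optimal: Harbor→Slot 7 ($135), Ember→Slot 1 ($137), Apex→Slot 3 ($132), Kestrel→Slot 2 ($115), Iris→Slot 4 ($138), Nimbus→Slot 6 ($138) — total 135+137+132+115+138+138 = $795.
Column-greedy (each slot in turn goes to its best remaining advertiser) gives $716, worse by 79.
Checked against all permutations: $795 is optimal.
Ember's own top slot is Slot 2 ($142), but forcing Ember→Slot 2 and reassigning the rest optimally gives only $782 — worse by 13.

Ember receives Slot 1.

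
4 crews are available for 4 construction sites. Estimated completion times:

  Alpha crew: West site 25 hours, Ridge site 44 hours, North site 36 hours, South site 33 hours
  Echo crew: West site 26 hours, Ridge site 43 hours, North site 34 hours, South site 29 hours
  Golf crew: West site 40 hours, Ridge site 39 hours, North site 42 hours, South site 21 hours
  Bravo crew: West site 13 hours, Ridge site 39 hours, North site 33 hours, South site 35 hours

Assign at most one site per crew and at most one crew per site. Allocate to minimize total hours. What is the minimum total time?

Optimal: Alpha crew→Ridge site (44 hours), Echo crew→North site (34 hours), Golf crew→South site (21 hours), Bravo crew→West site (13 hours) — total 44+34+21+13 = 112 hours.
Column-greedy (each site in turn goes to its cheapest remaining crew) gives 119 hours, worse by 7.
Swapping Echo crew↔Bravo crew (Echo crew→West site 26 hours, Bravo crew→North site 33 hours) adds 12.

Minimum total: 112 hours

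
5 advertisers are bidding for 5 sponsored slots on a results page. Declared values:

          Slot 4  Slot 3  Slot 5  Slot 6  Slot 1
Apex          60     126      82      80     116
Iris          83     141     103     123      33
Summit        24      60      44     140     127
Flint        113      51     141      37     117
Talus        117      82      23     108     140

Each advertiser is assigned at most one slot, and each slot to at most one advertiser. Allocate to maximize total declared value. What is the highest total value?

Treat this as an assignment problem: match each advertiser to one slot.
Optimal: Apex→Slot 1 ($116), Iris→Slot 3 ($141), Summit→Slot 6 ($140), Flint→Slot 5 ($141), Talus→Slot 4 ($117) — total 116+141+140+141+117 = $655.
Max-entry greedy (repeatedly take the single best remaining cell) gives $622, worse by 33.
Next-best assignment: Apex→Slot 3, Iris→Slot 6, Summit→Slot 1, Flint→Slot 5, Talus→Slot 4 = $634.
Every other assignment is strictly worse.

Max total: $655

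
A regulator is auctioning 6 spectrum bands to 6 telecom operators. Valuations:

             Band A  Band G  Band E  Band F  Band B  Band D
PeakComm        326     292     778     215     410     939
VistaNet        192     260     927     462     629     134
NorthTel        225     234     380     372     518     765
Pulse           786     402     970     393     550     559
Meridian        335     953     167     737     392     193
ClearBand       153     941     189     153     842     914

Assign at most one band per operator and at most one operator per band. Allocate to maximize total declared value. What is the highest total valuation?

Max total: $4848M

Optimal: PeakComm→Band D ($939M), VistaNet→Band E ($927M), NorthTel→Band B ($518M), Pulse→Band A ($786M), Meridian→Band F ($737M), ClearBand→Band G ($941M) — total 939+927+518+786+737+941 = $4848M.
Column-greedy (each band in turn goes to its best remaining operator) gives $4819M, worse by 29.
Swapping PeakComm↔Pulse (PeakComm→Band A $326M, Pulse→Band D $559M) loses 840.
Every other assignment is strictly worse.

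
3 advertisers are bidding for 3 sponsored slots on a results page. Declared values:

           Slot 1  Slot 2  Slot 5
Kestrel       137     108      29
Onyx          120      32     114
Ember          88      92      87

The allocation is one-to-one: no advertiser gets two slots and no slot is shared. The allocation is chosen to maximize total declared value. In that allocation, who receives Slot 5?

Onyx receives Slot 5.

Optimal: Kestrel→Slot 1 ($137), Onyx→Slot 5 ($114), Ember→Slot 2 ($92) — total 137+114+92 = $343.
Swapping Kestrel↔Ember (Kestrel→Slot 2 $108, Ember→Slot 1 $88) loses 33.
Every other assignment is strictly worse.
Onyx's own top slot is Slot 1 ($120), but forcing Onyx→Slot 1 and reassigning the rest optimally gives only $315 — worse by 28.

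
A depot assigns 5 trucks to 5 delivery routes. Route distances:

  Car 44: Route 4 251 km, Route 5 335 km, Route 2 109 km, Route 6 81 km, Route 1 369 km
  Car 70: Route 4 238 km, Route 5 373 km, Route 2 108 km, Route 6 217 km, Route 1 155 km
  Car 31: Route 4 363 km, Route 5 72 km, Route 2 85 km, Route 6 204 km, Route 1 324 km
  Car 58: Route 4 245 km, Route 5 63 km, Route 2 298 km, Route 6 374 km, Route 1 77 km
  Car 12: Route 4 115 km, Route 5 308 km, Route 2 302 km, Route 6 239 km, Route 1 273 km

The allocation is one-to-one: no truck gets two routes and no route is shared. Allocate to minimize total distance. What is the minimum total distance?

Minimum total: 453 km

Optimal: Car 44→Route 6 (81 km), Car 70→Route 2 (108 km), Car 31→Route 5 (72 km), Car 58→Route 1 (77 km), Car 12→Route 4 (115 km) — total 81+108+72+77+115 = 453 km.
Min-entry greedy (repeatedly take the single cheapest remaining cell) gives 499 km, worse by 46.
Next-best assignment: Car 44→Route 6, Car 70→Route 1, Car 31→Route 2, Car 58→Route 5, Car 12→Route 4 = 499 km.
Every other assignment is strictly worse.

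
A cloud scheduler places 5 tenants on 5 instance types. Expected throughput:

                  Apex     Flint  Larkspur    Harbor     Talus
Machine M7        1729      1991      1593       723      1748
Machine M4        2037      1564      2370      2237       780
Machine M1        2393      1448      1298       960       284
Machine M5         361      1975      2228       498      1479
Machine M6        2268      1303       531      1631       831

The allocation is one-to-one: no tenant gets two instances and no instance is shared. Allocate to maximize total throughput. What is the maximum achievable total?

Maximum total: 10117 ops/s

Optimal: Apex→Machine M1 (2393 ops/s), Flint→Machine M5 (1975 ops/s), Larkspur→Machine M4 (2370 ops/s), Harbor→Machine M6 (1631 ops/s), Talus→Machine M7 (1748 ops/s) — total 2393+1975+2370+1631+1748 = 10117 ops/s.
Column-greedy (each instance in turn goes to its best remaining tenant) gives 9864 ops/s, worse by 253.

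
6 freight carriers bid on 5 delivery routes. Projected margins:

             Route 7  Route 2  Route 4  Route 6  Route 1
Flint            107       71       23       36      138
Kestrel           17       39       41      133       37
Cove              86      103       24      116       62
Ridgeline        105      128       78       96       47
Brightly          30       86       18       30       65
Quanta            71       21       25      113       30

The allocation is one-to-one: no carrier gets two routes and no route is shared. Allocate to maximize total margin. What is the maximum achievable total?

Treat this as an assignment problem: match each carrier to one route.
Optimal: Quanta→Route 7 ($71k), Cove→Route 2 ($103k), Ridgeline→Route 4 ($78k), Kestrel→Route 6 ($133k), Flint→Route 1 ($138k) — total 71+103+78+133+138 = $523k.
Row-greedy (each carrier in turn takes its best remaining route) gives $497k, worse by 26.
Swapping Quanta↔Flint (Quanta→Route 1 $30k, Flint→Route 7 $107k) loses 72.
Every other assignment is strictly worse.

Max total: $523k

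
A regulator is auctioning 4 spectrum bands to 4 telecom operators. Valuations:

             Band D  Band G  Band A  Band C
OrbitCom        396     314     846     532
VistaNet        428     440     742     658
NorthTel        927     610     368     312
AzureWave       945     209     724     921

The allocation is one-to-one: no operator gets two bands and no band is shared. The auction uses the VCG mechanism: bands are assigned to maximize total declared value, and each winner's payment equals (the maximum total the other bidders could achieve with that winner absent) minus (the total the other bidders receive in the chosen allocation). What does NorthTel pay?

Efficient allocation: OrbitCom→Band A ($846M), VistaNet→Band G ($440M), NorthTel→Band D ($927M), AzureWave→Band C ($921M); total welfare W = $3134M.
NorthTel receives Band D at value $927M, so the others get W − 927 = $2207M.
Without NorthTel: best allocation of the remaining 3 bidders over all 4 bands is OrbitCom→Band A ($846M), VistaNet→Band C ($658M), AzureWave→Band D ($945M), total $2449M.
VCG payment = (others' best without NorthTel) − (others' welfare with NorthTel) = 2449 − 2207 = $242M.

NorthTel pays $242M.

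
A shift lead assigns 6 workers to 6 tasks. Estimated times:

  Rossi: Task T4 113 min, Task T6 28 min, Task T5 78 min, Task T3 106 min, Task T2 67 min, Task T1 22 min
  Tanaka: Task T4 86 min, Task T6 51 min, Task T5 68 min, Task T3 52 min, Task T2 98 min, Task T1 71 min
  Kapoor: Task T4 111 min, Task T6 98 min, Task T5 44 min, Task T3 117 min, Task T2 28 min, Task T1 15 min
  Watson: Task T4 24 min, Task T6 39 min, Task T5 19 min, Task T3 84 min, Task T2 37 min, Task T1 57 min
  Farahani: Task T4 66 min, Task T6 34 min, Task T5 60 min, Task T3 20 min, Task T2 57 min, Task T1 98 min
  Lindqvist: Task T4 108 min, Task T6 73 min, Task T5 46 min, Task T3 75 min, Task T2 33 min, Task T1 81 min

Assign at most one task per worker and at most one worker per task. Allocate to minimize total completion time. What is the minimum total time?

Minimum total: 188 min

Treat this as an assignment problem: match each worker to one task.
Optimal: Rossi→Task T6 (28 min), Tanaka→Task T5 (68 min), Kapoor→Task T1 (15 min), Watson→Task T4 (24 min), Farahani→Task T3 (20 min), Lindqvist→Task T2 (33 min) — total 28+68+15+24+20+33 = 188 min.
Column-greedy (each task in turn goes to its cheapest remaining worker) gives 220 min, worse by 32.
Next-best assignment: Rossi→Task T1, Tanaka→Task T6, Kapoor→Task T2, Watson→Task T4, Farahani→Task T3, Lindqvist→Task T5 = 191 min.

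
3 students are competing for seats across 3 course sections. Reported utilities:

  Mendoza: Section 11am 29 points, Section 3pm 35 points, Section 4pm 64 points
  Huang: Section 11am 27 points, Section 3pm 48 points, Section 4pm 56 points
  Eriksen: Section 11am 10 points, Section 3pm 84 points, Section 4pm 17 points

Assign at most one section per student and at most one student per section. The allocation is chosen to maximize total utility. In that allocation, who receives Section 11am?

Treat this as an assignment problem: match each student to one section.
Optimal: Mendoza→Section 4pm (64 points), Huang→Section 11am (27 points), Eriksen→Section 3pm (84 points) — total 64+27+84 = 175 points.
Column-greedy (each section in turn goes to its best remaining student) gives 169 points, worse by 6.
Huang's own top section is Section 4pm (56 points), but forcing Huang→Section 4pm and reassigning the rest optimally gives only 169 points — worse by 6.

Huang receives Section 11am.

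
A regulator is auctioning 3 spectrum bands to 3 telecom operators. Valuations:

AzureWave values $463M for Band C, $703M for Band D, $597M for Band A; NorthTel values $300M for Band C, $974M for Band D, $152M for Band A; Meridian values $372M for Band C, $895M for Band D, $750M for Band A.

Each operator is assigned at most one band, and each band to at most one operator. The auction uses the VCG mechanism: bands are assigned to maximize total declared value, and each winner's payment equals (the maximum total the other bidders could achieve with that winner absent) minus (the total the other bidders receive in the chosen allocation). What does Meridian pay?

Meridian pays $134M.

Efficient allocation: AzureWave→Band C ($463M), NorthTel→Band D ($974M), Meridian→Band A ($750M); total welfare W = $2187M.
Meridian receives Band A at value $750M, so the others get W − 750 = $1437M.
Without Meridian: best allocation of the remaining 2 bidders over all 3 bands is AzureWave→Band A ($597M), NorthTel→Band D ($974M), total $1571M.
VCG payment = (others' best without Meridian) − (others' welfare with Meridian) = 1571 − 1437 = $134M.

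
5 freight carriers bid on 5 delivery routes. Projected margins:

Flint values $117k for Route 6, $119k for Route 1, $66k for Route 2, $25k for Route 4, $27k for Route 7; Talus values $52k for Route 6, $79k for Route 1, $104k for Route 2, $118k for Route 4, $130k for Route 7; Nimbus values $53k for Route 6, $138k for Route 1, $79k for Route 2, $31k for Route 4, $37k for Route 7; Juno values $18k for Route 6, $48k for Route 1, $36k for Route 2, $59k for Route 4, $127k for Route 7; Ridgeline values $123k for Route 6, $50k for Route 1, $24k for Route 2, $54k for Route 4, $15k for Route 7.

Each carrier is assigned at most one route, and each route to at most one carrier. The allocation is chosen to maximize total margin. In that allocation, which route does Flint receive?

Optimal: Flint→Route 2 ($66k), Talus→Route 4 ($118k), Nimbus→Route 1 ($138k), Juno→Route 7 ($127k), Ridgeline→Route 6 ($123k) — total 66+118+138+127+123 = $572k.
Row-greedy (each carrier in turn takes its best remaining route) gives $510k, worse by 62.
Checked against all permutations: $572k is optimal.
Flint's own top route is Route 1 ($119k), but forcing Flint→Route 1 and reassigning the rest optimally gives only $566k — worse by 6.

Flint receives Route 2.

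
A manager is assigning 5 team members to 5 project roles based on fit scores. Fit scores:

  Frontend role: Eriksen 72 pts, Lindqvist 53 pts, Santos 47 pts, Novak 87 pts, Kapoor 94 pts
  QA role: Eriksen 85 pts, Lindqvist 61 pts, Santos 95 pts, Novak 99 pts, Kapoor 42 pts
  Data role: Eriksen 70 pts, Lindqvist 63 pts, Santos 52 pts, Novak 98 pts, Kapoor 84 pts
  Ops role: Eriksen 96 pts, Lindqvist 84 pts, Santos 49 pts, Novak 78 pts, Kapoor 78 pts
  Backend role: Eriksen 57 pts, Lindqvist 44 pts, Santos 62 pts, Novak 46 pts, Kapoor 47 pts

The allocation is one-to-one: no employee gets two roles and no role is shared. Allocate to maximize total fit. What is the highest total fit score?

Optimal: Eriksen→Backend role (57 pts), Lindqvist→Ops role (84 pts), Santos→QA role (95 pts), Novak→Data role (98 pts), Kapoor→Frontend role (94 pts) — total 57+84+95+98+94 = 428 pts.
Row-greedy (each employee in turn takes its best remaining role) gives 388 pts, worse by 40.
Next-best assignment: Eriksen→Ops role, Lindqvist→Backend role, Santos→QA role, Novak→Data role, Kapoor→Frontend role = 427 pts.
Every other assignment is strictly worse.

Max total: 428 pts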